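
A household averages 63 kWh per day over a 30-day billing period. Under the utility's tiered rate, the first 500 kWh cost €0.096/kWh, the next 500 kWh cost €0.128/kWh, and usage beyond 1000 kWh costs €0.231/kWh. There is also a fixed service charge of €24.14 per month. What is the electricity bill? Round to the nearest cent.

Usage = 63 kWh/day × 30 days = 1890 kWh
First 500 kWh × €0.096 = €48.00
Next 500 kWh × €0.128 = €64.00
Remaining 890 kWh × €0.231 = €205.59
Energy charge = €317.59; + service €24.14 = €341.73

€341.73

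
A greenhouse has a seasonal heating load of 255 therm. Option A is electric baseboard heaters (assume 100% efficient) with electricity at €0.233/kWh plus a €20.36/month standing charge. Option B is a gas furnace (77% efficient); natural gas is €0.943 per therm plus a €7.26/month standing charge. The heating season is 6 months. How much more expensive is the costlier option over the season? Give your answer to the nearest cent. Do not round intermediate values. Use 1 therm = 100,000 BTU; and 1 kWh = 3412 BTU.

€1507.66

Heat load = 255 therm × 100,000 = 25,500,000 BTU
Gas: input = 25,500,000 / 0.77 = 33,116,883 BTU = 331.2 therm → 331.2 × €0.943 = €312.29; + 6 × €7.26 standing = €355.85
Electric: 25,500,000 BTU / 3412 = 7,474 kWh → × €0.233 = €1,741.35; + 6 × €20.36 standing = €1,863.51
Difference = |€355.85 − €1,863.51| = €1,507.66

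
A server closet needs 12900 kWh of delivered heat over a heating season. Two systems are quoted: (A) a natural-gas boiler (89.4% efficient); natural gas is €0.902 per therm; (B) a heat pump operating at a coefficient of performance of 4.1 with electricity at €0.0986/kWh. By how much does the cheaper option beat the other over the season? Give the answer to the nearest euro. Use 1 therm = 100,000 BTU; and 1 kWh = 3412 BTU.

Heat load = 12900 kWh × 3412 = 44,014,800 BTU
Gas: input = 44,014,800 / 0.894 = 49,233,557 BTU = 492.3 therm → 492.3 × €0.902 = €444.09
Heat pump: 44,014,800 BTU / 3412 = 12,900 kWh heat; / 4.1 = 3,146 kWh in → × €0.0986 = €310.23
Difference = |€444.09 − €310.23| = €133.86 ≈ €134

€134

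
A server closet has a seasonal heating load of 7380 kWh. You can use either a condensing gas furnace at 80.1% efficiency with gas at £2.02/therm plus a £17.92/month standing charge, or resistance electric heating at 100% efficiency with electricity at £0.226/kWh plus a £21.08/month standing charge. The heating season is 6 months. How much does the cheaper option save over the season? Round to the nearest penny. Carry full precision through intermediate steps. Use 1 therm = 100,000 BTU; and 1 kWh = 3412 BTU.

Heat load = 7380 kWh × 3412 = 25,180,560 BTU
Gas: input = 25,180,560 / 0.801 = 31,436,404 BTU = 314.4 therm → 314.4 × £2.02 = £635.02; + 6 × £17.92 standing = £742.54
Electric: 25,180,560 BTU / 3412 = 7,380 kWh → × £0.226 = £1,667.88; + 6 × £21.08 standing = £1,794.36
Difference = |£742.54 − £1,794.36| = £1,051.82

£1051.82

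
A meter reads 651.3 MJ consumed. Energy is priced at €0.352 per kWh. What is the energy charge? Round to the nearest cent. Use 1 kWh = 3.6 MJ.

651.3 MJ × (0.27778 kWh/MJ) = 180.9 kWh
Cost = 180.9 kWh × €0.352/kWh = €63.68

€63.68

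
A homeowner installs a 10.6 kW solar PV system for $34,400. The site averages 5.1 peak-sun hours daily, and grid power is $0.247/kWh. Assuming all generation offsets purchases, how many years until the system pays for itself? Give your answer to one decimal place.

Daily generation = 10.6 kW × 5.1 h = 54.06 kWh
Annual generation = 54.06 × 365 = 19732 kWh
Annual savings = 19732 × $0.247 = $4,873.78
Payback = $34,400 / $4,873.78 = 7.06 years

7.1 years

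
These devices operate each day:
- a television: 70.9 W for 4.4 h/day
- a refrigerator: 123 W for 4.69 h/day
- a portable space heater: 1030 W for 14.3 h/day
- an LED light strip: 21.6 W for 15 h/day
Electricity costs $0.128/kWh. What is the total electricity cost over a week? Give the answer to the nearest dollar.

television: 70.9 W × 4.4 h × 7 d = 2,184 Wh = 2.184 kWh
refrigerator: 123 W × 4.69 h × 7 d = 4,038 Wh = 4.038 kWh
portable space heater: 1030 W × 14.3 h × 7 d = 103,103 Wh = 103.1 kWh
LED light strip: 21.6 W × 15 h × 7 d = 2,268 Wh = 2.268 kWh
Total energy = 2.184 + 4.038 + 103.1 + 2.268 = 111.6 kWh
Cost = 111.6 kWh × $0.128 = $14.28 ≈ $14

$14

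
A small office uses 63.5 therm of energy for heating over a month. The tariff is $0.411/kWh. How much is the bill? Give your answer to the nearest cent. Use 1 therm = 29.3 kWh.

$764.69

63.5 therm × (29.3 kWh/therm) = 1,861 kWh
Cost = 1,861 kWh × $0.411/kWh = $764.69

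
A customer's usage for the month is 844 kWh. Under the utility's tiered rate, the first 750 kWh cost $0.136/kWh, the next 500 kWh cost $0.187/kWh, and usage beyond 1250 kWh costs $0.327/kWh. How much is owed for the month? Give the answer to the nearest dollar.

First 750 kWh × $0.136 = $102.00
Next 94 kWh × $0.187 = $17.58
Remaining tier: 0 kWh (not reached)
Total = $119.58 ≈ $120

$120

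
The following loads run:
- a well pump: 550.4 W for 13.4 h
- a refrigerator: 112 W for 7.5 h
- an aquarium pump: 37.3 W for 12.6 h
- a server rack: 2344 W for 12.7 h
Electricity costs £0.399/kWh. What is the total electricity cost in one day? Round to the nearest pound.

£15

well pump: 550.4 W × 13.4 h = 7,375 Wh = 7.375 kWh
refrigerator: 112 W × 7.5 h = 840 Wh = 0.84 kWh
aquarium pump: 37.3 W × 12.6 h = 470 Wh = 0.47 kWh
server rack: 2344 W × 12.7 h = 29,769 Wh = 29.77 kWh
Total energy = 7.375 + 0.84 + 0.47 + 29.77 = 38.45 kWh
Cost = 38.45 kWh × £0.399 = £15.34 ≈ £15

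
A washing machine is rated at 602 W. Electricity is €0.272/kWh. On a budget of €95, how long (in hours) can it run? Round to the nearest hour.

Energy budget = €95 / €0.272 per kWh = 349.3 kWh = 349,265 Wh
Runtime = 349,265 Wh / 602 W = 580.2 h

580 h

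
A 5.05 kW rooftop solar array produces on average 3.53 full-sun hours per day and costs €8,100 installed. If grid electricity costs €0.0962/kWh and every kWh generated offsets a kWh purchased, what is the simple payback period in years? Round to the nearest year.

Daily generation = 5.05 kW × 3.53 h = 17.83 kWh
Annual generation = 17.83 × 365 = 6506.7 kWh
Annual savings = 6506.7 × €0.0962 = €625.94
Payback = €8,100 / €625.94 = 12.9 years

13 years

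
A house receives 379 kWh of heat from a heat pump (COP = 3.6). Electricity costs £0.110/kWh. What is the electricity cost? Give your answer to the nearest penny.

£11.58

Electrical input = 379 kWh / 3.6 = 105.3 kWh
Cost = 105.3 × £0.110/kWh = £11.58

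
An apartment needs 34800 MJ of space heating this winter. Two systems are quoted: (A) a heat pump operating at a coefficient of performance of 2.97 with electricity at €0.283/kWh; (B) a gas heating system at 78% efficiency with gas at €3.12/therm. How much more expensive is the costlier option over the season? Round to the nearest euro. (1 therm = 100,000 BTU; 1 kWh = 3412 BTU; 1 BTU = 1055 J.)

Heat load = 34800 MJ = 34,800,000,000 J / 1055 = 32,985,782 BTU
Gas: input = 32,985,782 / 0.78 = 42,289,464 BTU = 422.9 therm → 422.9 × €3.12 = €1,319.43
Heat pump: 32,985,782 BTU / 3412 = 9,668 kWh heat; / 2.97 = 3,255 kWh in → × €0.283 = €921.19
Difference = |€1,319.43 − €921.19| = €398.24 ≈ €398

€398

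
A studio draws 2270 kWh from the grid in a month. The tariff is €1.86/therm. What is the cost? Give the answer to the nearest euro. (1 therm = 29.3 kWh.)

€144

2270 kWh × (0.03413 therm/kWh) = 77.47 therm
Cost = 77.47 therm × €1.86/therm = €144.10 ≈ €144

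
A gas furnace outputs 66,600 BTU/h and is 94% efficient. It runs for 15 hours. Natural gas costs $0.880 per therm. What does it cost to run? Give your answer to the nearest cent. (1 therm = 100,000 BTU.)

Heat delivered = 66,600 BTU/h × 15 h = 999,000 BTU
Gas input = 999,000 / 0.94 = 1,062,766 BTU
= 1,062,766 / 100,000 = 10.63 therm
Cost = 10.63 × $0.880/therm = $9.35

$9.35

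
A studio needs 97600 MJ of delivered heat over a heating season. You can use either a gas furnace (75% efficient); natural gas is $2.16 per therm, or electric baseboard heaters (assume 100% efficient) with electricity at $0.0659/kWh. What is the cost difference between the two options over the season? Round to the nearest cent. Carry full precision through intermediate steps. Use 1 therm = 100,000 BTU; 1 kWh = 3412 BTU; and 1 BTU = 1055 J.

Heat load = 97600 MJ = 97,600,000,000 J / 1055 = 92,511,848 BTU
Gas: input = 92,511,848 / 0.75 = 123,349,131 BTU = 1,233 therm → 1,233 × $2.16 = $2,664.34
Electric: 92,511,848 BTU / 3412 = 27,110 kWh → × $0.0659 = $1,786.79
Difference = |$2,664.34 − $1,786.79| = $877.55

$877.55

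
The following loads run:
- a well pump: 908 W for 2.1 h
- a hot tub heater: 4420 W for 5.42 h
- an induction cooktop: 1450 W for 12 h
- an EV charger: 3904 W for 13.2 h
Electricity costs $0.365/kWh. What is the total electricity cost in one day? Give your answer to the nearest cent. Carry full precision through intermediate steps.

well pump: 908 W × 2.1 h = 1,907 Wh = 1.907 kWh
hot tub heater: 4420 W × 5.42 h = 23,956 Wh = 23.96 kWh
induction cooktop: 1450 W × 12 h = 17,400 Wh = 17.4 kWh
EV charger: 3904 W × 13.2 h = 51,533 Wh = 51.53 kWh
Total energy = 1.907 + 23.96 + 17.4 + 51.53 = 94.8 kWh
Cost = 94.8 kWh × $0.365 = $34.60

$34.60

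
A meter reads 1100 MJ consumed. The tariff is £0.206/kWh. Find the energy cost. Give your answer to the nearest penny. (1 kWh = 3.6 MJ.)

1100 MJ × (0.27778 kWh/MJ) = 305.6 kWh
Cost = 305.6 kWh × £0.206/kWh = £62.94

£62.94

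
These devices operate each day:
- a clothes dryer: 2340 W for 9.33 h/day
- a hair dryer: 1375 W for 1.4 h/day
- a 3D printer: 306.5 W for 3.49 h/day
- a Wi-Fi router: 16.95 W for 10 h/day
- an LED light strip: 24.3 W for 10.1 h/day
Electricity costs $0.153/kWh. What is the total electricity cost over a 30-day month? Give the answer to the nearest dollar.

$116

clothes dryer: 2340 W × 9.33 h × 30 d = 654,966 Wh = 655 kWh
hair dryer: 1375 W × 1.4 h × 30 d = 57,750 Wh = 57.75 kWh
3D printer: 306.5 W × 3.49 h × 30 d = 32,091 Wh = 32.09 kWh
Wi-Fi router: 16.95 W × 10 h × 30 d = 5,085 Wh = 5.085 kWh
LED light strip: 24.3 W × 10.1 h × 30 d = 7,363 Wh = 7.363 kWh
Total energy = 655 + 57.75 + 32.09 + 5.085 + 7.363 = 757.3 kWh
Cost = 757.3 kWh × $0.153 = $115.86 ≈ $116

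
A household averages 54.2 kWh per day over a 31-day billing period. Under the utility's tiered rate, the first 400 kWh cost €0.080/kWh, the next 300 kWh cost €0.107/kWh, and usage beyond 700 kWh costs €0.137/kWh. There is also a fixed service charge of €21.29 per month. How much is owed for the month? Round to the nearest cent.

Usage = 54.2 kWh/day × 31 days = 1680.2 kWh
First 400 kWh × €0.080 = €32.00
Next 300 kWh × €0.107 = €32.10
Remaining 980.2 kWh × €0.137 = €134.29
Energy charge = €198.39; + service €21.29 = €219.68

€219.68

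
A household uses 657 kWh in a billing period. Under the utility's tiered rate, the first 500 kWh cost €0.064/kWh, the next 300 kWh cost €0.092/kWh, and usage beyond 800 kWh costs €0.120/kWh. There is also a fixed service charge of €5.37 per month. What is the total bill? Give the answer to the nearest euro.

€52

First 500 kWh × €0.064 = €32.00
Next 157 kWh × €0.092 = €14.44
Remaining tier: 0 kWh (not reached)
Energy charge = €46.44; + service €5.37 = €51.81 ≈ €52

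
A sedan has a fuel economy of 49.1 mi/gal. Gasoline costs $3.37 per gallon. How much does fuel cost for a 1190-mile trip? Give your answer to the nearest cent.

Fuel = 1190 mi / 49.1 mpg = 24.24 gal
Cost = 24.24 gal × $3.37/gal = $81.68

$81.68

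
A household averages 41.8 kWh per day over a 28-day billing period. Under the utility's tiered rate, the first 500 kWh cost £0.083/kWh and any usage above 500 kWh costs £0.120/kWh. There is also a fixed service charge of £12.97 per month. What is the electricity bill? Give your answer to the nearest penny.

Usage = 41.8 kWh/day × 28 days = 1170.4 kWh
First 500 kWh × £0.083 = £41.50
Remaining 670.4 kWh × £0.120 = £80.45
Energy charge = £121.95; + service £12.97 = £134.92

£134.92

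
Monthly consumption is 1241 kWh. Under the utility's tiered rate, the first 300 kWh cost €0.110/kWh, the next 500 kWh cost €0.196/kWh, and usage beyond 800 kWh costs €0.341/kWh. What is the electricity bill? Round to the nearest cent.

€281.38

First 300 kWh × €0.110 = €33.00
Next 500 kWh × €0.196 = €98.00
Remaining 441 kWh × €0.341 = €150.38
Total = €281.38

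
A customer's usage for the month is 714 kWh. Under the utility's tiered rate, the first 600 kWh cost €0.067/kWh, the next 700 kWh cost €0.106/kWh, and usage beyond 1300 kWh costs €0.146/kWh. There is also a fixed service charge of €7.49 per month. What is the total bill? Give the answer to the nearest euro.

€60

First 600 kWh × €0.067 = €40.20
Next 114 kWh × €0.106 = €12.08
Remaining tier: 0 kWh (not reached)
Energy charge = €52.28; + service €7.49 = €59.77 ≈ €60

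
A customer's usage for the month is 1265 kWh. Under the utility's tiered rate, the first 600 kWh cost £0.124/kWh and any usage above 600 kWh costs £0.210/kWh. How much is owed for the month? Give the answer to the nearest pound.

£214

First 600 kWh × £0.124 = £74.40
Remaining 665 kWh × £0.210 = £139.65
Total = £214.05 ≈ £214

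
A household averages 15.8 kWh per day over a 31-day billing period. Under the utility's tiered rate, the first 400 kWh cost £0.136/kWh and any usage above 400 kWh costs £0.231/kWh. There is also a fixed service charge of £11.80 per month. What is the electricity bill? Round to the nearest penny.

Usage = 15.8 kWh/day × 31 days = 489.8 kWh
First 400 kWh × £0.136 = £54.40
Remaining 89.8 kWh × £0.231 = £20.74
Energy charge = £75.14; + service £11.80 = £86.94

£86.94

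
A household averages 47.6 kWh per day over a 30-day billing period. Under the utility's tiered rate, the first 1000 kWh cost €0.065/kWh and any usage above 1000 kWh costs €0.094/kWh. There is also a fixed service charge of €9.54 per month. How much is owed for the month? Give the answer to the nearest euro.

Usage = 47.6 kWh/day × 30 days = 1428 kWh
First 1000 kWh × €0.065 = €65.00
Remaining 428 kWh × €0.094 = €40.23
Energy charge = €105.23; + service €9.54 = €114.77 ≈ €115

€115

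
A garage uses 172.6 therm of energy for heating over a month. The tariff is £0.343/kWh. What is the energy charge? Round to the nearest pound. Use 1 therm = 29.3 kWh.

£1735

172.6 therm × (29.3 kWh/therm) = 5,057 kWh
Cost = 5,057 kWh × £0.343/kWh = £1,734.61 ≈ £1735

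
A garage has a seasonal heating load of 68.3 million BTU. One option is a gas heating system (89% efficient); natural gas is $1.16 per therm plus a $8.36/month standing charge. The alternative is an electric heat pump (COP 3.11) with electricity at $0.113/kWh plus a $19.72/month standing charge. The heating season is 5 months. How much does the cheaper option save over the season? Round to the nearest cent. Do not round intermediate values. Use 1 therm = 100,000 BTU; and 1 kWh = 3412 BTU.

$106.08

Heat load = 68.3 × 10⁶ BTU = 68,300,000 BTU
Gas: input = 68,300,000 / 0.89 = 76,741,573 BTU = 767.4 therm → 767.4 × $1.16 = $890.20; + 5 × $8.36 standing = $932.00
Heat pump: 68,300,000 BTU / 3412 = 20,020 kWh heat; / 3.11 = 6,437 kWh in → × $0.113 = $727.33; + 5 × $19.72 standing = $825.93
Difference = |$932.00 − $825.93| = $106.08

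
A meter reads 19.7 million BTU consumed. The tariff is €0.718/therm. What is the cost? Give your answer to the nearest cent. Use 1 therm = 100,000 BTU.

€141.45

19.7 million BTU × (10 therm/million BTU) = 197 therm
Cost = 197 therm × €0.718/therm = €141.45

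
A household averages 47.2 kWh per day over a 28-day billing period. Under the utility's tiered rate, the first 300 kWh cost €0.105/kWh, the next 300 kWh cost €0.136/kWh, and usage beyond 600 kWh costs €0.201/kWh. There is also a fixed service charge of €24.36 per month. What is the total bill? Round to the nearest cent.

€241.70

Usage = 47.2 kWh/day × 28 days = 1321.6 kWh
First 300 kWh × €0.105 = €31.50
Next 300 kWh × €0.136 = €40.80
Remaining 721.6 kWh × €0.201 = €145.04
Energy charge = €217.34; + service €24.36 = €241.70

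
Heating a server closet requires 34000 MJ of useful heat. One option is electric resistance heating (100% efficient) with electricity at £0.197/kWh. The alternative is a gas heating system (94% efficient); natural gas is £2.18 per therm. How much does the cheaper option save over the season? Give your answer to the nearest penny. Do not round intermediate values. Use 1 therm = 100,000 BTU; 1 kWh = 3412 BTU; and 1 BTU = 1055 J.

£1113.33

Heat load = 34000 MJ = 34,000,000,000 J / 1055 = 32,227,488 BTU
Gas: input = 32,227,488 / 0.94 = 34,284,562 BTU = 342.8 therm → 342.8 × £2.18 = £747.40
Electric: 32,227,488 BTU / 3412 = 9,445 kWh → × £0.197 = £1,860.73
Difference = |£747.40 − £1,860.73| = £1,113.33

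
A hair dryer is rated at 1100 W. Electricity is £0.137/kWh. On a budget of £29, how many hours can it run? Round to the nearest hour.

Energy budget = £29 / £0.137 per kWh = 211.7 kWh = 211,679 Wh
Runtime = 211,679 Wh / 1100 W = 192.4 h

192 h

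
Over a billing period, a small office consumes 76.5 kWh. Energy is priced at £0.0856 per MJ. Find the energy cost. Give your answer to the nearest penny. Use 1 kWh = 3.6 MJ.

£23.57

76.5 kWh × (3.6 MJ/kWh) = 275.4 MJ
Cost = 275.4 MJ × £0.0856/MJ = £23.57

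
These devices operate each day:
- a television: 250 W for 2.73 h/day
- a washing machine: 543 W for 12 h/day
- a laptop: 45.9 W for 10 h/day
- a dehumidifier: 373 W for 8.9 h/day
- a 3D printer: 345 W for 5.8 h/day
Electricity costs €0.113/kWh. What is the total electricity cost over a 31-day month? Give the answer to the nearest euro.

€45

television: 250 W × 2.73 h × 31 d = 21,158 Wh = 21.16 kWh
washing machine: 543 W × 12 h × 31 d = 201,996 Wh = 202 kWh
laptop: 45.9 W × 10 h × 31 d = 14,229 Wh = 14.23 kWh
dehumidifier: 373 W × 8.9 h × 31 d = 102,911 Wh = 102.9 kWh
3D printer: 345 W × 5.8 h × 31 d = 62,031 Wh = 62.03 kWh
Total energy = 21.16 + 202 + 14.23 + 102.9 + 62.03 = 402.3 kWh
Cost = 402.3 kWh × €0.113 = €45.46 ≈ €45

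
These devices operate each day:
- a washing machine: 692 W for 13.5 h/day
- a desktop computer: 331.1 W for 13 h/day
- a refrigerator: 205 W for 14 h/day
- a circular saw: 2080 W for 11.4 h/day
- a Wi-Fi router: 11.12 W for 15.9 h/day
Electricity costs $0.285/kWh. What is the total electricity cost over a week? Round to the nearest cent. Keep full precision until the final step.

washing machine: 692 W × 13.5 h × 7 d = 65,394 Wh = 65.39 kWh
desktop computer: 331.1 W × 13 h × 7 d = 30,130 Wh = 30.13 kWh
refrigerator: 205 W × 14 h × 7 d = 20,090 Wh = 20.09 kWh
circular saw: 2080 W × 11.4 h × 7 d = 165,984 Wh = 166 kWh
Wi-Fi router: 11.12 W × 15.9 h × 7 d = 1,238 Wh = 1.238 kWh
Total energy = 65.39 + 30.13 + 20.09 + 166 + 1.238 = 282.8 kWh
Cost = 282.8 kWh × $0.285 = $80.61

$80.61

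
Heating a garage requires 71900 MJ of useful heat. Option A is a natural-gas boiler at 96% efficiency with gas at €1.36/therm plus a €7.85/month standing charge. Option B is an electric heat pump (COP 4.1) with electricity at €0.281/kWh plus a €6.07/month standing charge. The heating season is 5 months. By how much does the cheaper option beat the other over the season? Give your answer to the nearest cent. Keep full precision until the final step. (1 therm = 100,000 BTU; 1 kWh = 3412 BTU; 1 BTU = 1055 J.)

Heat load = 71900 MJ = 71,900,000,000 J / 1055 = 68,151,659 BTU
Gas: input = 68,151,659 / 0.96 = 70,991,311 BTU = 709.9 therm → 709.9 × €1.36 = €965.48; + 5 × €7.85 standing = €1,004.73
Heat pump: 68,151,659 BTU / 3412 = 19,970 kWh heat; / 4.1 = 4,872 kWh in → × €0.281 = €1,368.96; + 5 × €6.07 standing = €1,399.31
Difference = |€1,004.73 − €1,399.31| = €394.58

€394.58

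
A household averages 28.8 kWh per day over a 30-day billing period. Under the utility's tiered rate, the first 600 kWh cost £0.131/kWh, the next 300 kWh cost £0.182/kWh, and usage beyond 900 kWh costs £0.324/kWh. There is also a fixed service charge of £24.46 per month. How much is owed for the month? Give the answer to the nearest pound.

Usage = 28.8 kWh/day × 30 days = 864 kWh
First 600 kWh × £0.131 = £78.60
Next 264 kWh × £0.182 = £48.05
Remaining tier: 0 kWh (not reached)
Energy charge = £126.65; + service £24.46 = £151.11 ≈ £151

£151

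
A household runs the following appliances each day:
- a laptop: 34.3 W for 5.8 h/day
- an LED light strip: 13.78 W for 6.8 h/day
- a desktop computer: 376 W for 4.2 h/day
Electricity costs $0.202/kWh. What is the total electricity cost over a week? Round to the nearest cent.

laptop: 34.3 W × 5.8 h × 7 d = 1,393 Wh = 1.393 kWh
LED light strip: 13.78 W × 6.8 h × 7 d = 656 Wh = 0.6559 kWh
desktop computer: 376 W × 4.2 h × 7 d = 11,054 Wh = 11.05 kWh
Total energy = 1.393 + 0.6559 + 11.05 = 13.1 kWh
Cost = 13.1 kWh × $0.202 = $2.65

$2.65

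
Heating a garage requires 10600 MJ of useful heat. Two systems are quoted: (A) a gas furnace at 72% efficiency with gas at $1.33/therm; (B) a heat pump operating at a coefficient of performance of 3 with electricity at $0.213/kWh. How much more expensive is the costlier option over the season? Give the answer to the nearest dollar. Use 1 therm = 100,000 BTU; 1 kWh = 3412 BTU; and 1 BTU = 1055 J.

$23

Heat load = 10600 MJ = 10,600,000,000 J / 1055 = 10,047,393 BTU
Gas: input = 10,047,393 / 0.72 = 13,954,713 BTU = 139.5 therm → 139.5 × $1.33 = $185.60
Heat pump: 10,047,393 BTU / 3412 = 2,945 kWh heat; / 3 = 981.6 kWh in → × $0.213 = $209.08
Difference = |$185.60 − $209.08| = $23.48 ≈ $23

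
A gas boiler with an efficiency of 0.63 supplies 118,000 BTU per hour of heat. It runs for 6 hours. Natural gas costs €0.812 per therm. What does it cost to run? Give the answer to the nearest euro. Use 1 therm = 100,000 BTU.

€9

Heat delivered = 118,000 BTU/h × 6 h = 708,000 BTU
Gas input = 708,000 / 0.63 = 1,123,810 BTU
= 1,123,810 / 100,000 = 11.24 therm
Cost = 11.24 × €0.812/therm = €9.13 ≈ €9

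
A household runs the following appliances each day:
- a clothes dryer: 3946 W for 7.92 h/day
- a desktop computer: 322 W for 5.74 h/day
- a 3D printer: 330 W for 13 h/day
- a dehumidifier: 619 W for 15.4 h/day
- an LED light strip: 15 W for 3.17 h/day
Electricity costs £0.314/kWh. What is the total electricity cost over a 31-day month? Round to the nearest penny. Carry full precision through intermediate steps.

£457.21

clothes dryer: 3946 W × 7.92 h × 31 d = 968,822 Wh = 968.8 kWh
desktop computer: 322 W × 5.74 h × 31 d = 57,297 Wh = 57.3 kWh
3D printer: 330 W × 13 h × 31 d = 132,990 Wh = 133 kWh
dehumidifier: 619 W × 15.4 h × 31 d = 295,511 Wh = 295.5 kWh
LED light strip: 15 W × 3.17 h × 31 d = 1,474 Wh = 1.474 kWh
Total energy = 968.8 + 57.3 + 133 + 295.5 + 1.474 = 1,456 kWh
Cost = 1,456 kWh × £0.314 = £457.21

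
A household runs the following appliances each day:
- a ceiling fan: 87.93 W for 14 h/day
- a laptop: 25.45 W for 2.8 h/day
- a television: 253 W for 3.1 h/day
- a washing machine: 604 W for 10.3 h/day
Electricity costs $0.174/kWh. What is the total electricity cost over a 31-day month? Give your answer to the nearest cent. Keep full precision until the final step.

$44.81

ceiling fan: 87.93 W × 14 h × 31 d = 38,162 Wh = 38.16 kWh
laptop: 25.45 W × 2.8 h × 31 d = 2,209 Wh = 2.209 kWh
television: 253 W × 3.1 h × 31 d = 24,313 Wh = 24.31 kWh
washing machine: 604 W × 10.3 h × 31 d = 192,857 Wh = 192.9 kWh
Total energy = 38.16 + 2.209 + 24.31 + 192.9 = 257.5 kWh
Cost = 257.5 kWh × $0.174 = $44.81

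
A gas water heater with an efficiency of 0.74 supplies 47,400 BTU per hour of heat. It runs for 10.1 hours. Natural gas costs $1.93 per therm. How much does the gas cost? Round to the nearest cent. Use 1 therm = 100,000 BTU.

$12.49

Heat delivered = 47,400 BTU/h × 10.1 h = 478,740 BTU
Gas input = 478,740 / 0.74 = 646,946 BTU
= 646,946 / 100,000 = 6.469 therm
Cost = 6.469 × $1.93/therm = $12.49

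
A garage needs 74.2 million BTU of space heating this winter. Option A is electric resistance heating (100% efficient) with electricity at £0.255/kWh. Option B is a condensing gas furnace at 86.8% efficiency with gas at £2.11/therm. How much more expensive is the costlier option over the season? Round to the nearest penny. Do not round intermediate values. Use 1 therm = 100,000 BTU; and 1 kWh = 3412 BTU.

£3741.72

Heat load = 74.2 × 10⁶ BTU = 74,200,000 BTU
Gas: input = 74,200,000 / 0.868 = 85,483,871 BTU = 854.8 therm → 854.8 × £2.11 = £1,803.71
Electric: 74,200,000 BTU / 3412 = 21,750 kWh → × £0.255 = £5,545.43
Difference = |£1,803.71 − £5,545.43| = £3,741.72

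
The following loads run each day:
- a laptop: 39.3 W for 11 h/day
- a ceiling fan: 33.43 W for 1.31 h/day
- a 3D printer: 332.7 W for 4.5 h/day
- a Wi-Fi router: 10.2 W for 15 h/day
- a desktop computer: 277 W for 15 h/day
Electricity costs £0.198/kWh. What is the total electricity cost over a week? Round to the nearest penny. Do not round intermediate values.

£8.71

laptop: 39.3 W × 11 h × 7 d = 3,026 Wh = 3.026 kWh
ceiling fan: 33.43 W × 1.31 h × 7 d = 307 Wh = 0.3066 kWh
3D printer: 332.7 W × 4.5 h × 7 d = 10,480 Wh = 10.48 kWh
Wi-Fi router: 10.2 W × 15 h × 7 d = 1,071 Wh = 1.071 kWh
desktop computer: 277 W × 15 h × 7 d = 29,085 Wh = 29.09 kWh
Total energy = 3.026 + 0.3066 + 10.48 + 1.071 + 29.09 = 43.97 kWh
Cost = 43.97 kWh × £0.198 = £8.71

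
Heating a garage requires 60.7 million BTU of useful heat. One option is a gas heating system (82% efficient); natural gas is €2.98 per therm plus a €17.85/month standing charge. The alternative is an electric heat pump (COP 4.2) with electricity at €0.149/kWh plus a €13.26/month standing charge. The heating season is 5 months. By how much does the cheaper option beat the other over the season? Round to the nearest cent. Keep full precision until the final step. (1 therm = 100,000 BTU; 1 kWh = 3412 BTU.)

Heat load = 60.7 × 10⁶ BTU = 60,700,000 BTU
Gas: input = 60,700,000 / 0.82 = 74,024,390 BTU = 740.2 therm → 740.2 × €2.98 = €2,205.93; + 5 × €17.85 standing = €2,295.18
Heat pump: 60,700,000 BTU / 3412 = 17,790 kWh heat; / 4.2 = 4,236 kWh in → × €0.149 = €631.13; + 5 × €13.26 standing = €697.43
Difference = |€2,295.18 − €697.43| = €1,597.75

€1597.75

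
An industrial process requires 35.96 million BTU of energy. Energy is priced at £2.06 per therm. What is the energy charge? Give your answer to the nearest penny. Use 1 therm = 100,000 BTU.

35.96 million BTU × (10 therm/million BTU) = 359.6 therm
Cost = 359.6 therm × £2.06/therm = £740.78

£740.78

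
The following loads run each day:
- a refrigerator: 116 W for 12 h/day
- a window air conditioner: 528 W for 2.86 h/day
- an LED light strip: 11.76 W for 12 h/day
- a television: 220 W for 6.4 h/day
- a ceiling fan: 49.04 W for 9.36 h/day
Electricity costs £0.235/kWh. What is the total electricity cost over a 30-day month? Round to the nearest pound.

refrigerator: 116 W × 12 h × 30 d = 41,760 Wh = 41.76 kWh
window air conditioner: 528 W × 2.86 h × 30 d = 45,302 Wh = 45.3 kWh
LED light strip: 11.76 W × 12 h × 30 d = 4,234 Wh = 4.234 kWh
television: 220 W × 6.4 h × 30 d = 42,240 Wh = 42.24 kWh
ceiling fan: 49.04 W × 9.36 h × 30 d = 13,770 Wh = 13.77 kWh
Total energy = 41.76 + 45.3 + 4.234 + 42.24 + 13.77 = 147.3 kWh
Cost = 147.3 kWh × £0.235 = £34.62 ≈ £35

£35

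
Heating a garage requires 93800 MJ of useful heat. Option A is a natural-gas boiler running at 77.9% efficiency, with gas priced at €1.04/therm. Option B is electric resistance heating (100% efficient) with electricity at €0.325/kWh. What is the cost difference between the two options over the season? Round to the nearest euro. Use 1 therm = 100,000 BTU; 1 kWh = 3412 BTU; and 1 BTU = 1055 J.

€7282

Heat load = 93800 MJ = 93,800,000,000 J / 1055 = 88,909,953 BTU
Gas: input = 88,909,953 / 0.779 = 114,133,444 BTU = 1,141 therm → 1,141 × €1.04 = €1,186.99
Electric: 88,909,953 BTU / 3412 = 26,060 kWh → × €0.325 = €8,468.86
Difference = |€1,186.99 − €8,468.86| = €7,281.87 ≈ €7282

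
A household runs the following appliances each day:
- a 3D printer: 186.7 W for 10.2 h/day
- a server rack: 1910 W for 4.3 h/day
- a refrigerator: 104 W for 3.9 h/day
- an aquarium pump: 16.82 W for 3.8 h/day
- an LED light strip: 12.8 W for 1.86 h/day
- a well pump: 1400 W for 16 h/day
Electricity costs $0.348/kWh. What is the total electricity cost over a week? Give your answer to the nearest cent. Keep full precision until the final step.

$80.41

3D printer: 186.7 W × 10.2 h × 7 d = 13,330 Wh = 13.33 kWh
server rack: 1910 W × 4.3 h × 7 d = 57,491 Wh = 57.49 kWh
refrigerator: 104 W × 3.9 h × 7 d = 2,839 Wh = 2.839 kWh
aquarium pump: 16.82 W × 3.8 h × 7 d = 447 Wh = 0.4474 kWh
LED light strip: 12.8 W × 1.86 h × 7 d = 167 Wh = 0.1667 kWh
well pump: 1400 W × 16 h × 7 d = 156,800 Wh = 156.8 kWh
Total energy = 13.33 + 57.49 + 2.839 + 0.4474 + 0.1667 + 156.8 = 231.1 kWh
Cost = 231.1 kWh × $0.348 = $80.41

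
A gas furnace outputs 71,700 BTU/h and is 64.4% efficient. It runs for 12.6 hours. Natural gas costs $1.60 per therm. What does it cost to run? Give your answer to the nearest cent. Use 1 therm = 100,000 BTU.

$22.45

Heat delivered = 71,700 BTU/h × 12.6 h = 903,420 BTU
Gas input = 903,420 / 0.644 = 1,402,826 BTU
= 1,402,826 / 100,000 = 14.03 therm
Cost = 14.03 × $1.60/therm = $22.45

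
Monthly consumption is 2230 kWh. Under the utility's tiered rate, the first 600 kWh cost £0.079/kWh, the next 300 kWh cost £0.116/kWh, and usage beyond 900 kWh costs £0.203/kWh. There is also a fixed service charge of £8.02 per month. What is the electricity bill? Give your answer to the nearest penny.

First 600 kWh × £0.079 = £47.40
Next 300 kWh × £0.116 = £34.80
Remaining 1330 kWh × £0.203 = £269.99
Energy charge = £352.19; + service £8.02 = £360.21

£360.21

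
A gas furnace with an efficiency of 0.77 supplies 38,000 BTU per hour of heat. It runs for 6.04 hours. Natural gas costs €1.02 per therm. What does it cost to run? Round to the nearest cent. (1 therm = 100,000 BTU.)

Heat delivered = 38,000 BTU/h × 6.04 h = 229,520 BTU
Gas input = 229,520 / 0.77 = 298,078 BTU
= 298,078 / 100,000 = 2.981 therm
Cost = 2.981 × €1.02/therm = €3.04

€3.04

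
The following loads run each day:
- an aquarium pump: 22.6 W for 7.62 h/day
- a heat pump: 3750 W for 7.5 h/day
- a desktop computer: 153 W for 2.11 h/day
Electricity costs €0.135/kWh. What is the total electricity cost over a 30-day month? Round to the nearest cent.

aquarium pump: 22.6 W × 7.62 h × 30 d = 5,166 Wh = 5.166 kWh
heat pump: 3750 W × 7.5 h × 30 d = 843,750 Wh = 843.8 kWh
desktop computer: 153 W × 2.11 h × 30 d = 9,685 Wh = 9.685 kWh
Total energy = 5.166 + 843.8 + 9.685 = 858.6 kWh
Cost = 858.6 kWh × €0.135 = €115.91

€115.91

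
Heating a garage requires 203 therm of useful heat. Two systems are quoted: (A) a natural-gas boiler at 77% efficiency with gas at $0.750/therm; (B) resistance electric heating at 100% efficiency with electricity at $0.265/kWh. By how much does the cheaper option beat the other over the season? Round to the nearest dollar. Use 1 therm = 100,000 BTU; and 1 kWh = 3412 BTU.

Heat load = 203 therm × 100,000 = 20,300,000 BTU
Gas: input = 20,300,000 / 0.77 = 26,363,636 BTU = 263.6 therm → 263.6 × $0.750 = $197.73
Electric: 20,300,000 BTU / 3412 = 5,950 kWh → × $0.265 = $1,576.64
Difference = |$197.73 − $1,576.64| = $1,378.91 ≈ $1379

$1379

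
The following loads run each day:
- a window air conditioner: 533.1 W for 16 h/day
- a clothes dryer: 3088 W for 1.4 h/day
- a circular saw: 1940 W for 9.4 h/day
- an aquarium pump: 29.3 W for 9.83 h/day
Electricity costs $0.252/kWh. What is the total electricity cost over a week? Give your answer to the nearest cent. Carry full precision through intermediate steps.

window air conditioner: 533.1 W × 16 h × 7 d = 59,707 Wh = 59.71 kWh
clothes dryer: 3088 W × 1.4 h × 7 d = 30,262 Wh = 30.26 kWh
circular saw: 1940 W × 9.4 h × 7 d = 127,652 Wh = 127.7 kWh
aquarium pump: 29.3 W × 9.83 h × 7 d = 2,016 Wh = 2.016 kWh
Total energy = 59.71 + 30.26 + 127.7 + 2.016 = 219.6 kWh
Cost = 219.6 kWh × $0.252 = $55.35

$55.35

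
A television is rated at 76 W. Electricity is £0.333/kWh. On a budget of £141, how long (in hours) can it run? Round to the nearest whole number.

5571 h

Energy budget = £141 / £0.333 per kWh = 423.4 kWh = 423,423 Wh
Runtime = 423,423 Wh / 76 W = 5,571 h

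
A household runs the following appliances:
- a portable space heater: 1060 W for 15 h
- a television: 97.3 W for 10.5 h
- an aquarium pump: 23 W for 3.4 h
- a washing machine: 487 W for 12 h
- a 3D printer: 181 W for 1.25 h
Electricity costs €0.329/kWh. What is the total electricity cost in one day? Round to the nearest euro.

portable space heater: 1060 W × 15 h = 15,900 Wh = 15.9 kWh
television: 97.3 W × 10.5 h = 1,022 Wh = 1.022 kWh
aquarium pump: 23 W × 3.4 h = 78 Wh = 0.0782 kWh
washing machine: 487 W × 12 h = 5,844 Wh = 5.844 kWh
3D printer: 181 W × 1.25 h = 226 Wh = 0.2263 kWh
Total energy = 15.9 + 1.022 + 0.0782 + 5.844 + 0.2263 = 23.07 kWh
Cost = 23.07 kWh × €0.329 = €7.59 ≈ €8

€8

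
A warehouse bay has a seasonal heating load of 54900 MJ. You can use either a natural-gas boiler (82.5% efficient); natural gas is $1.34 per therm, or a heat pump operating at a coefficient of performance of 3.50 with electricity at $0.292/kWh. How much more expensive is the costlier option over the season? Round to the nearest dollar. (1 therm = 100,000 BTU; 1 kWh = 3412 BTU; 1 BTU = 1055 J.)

Heat load = 54900 MJ = 54,900,000,000 J / 1055 = 52,037,915 BTU
Gas: input = 52,037,915 / 0.825 = 63,076,260 BTU = 630.8 therm → 630.8 × $1.34 = $845.22
Heat pump: 52,037,915 BTU / 3412 = 15,250 kWh heat; / 3.50 = 4,358 kWh in → × $0.292 = $1,272.41
Difference = |$845.22 − $1,272.41| = $427.18 ≈ $427

$427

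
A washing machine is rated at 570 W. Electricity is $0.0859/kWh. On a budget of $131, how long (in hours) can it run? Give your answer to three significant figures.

Energy budget = $131 / $0.0859 per kWh = 1,525 kWh = 1,525,029 Wh
Runtime = 1,525,029 Wh / 570 W = 2,675 h

2680 h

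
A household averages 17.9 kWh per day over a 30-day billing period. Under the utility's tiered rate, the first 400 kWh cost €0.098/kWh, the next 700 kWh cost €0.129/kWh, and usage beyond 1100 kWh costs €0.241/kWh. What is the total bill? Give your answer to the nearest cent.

Usage = 17.9 kWh/day × 30 days = 537 kWh
First 400 kWh × €0.098 = €39.20
Next 137 kWh × €0.129 = €17.67
Remaining tier: 0 kWh (not reached)
Total = €56.87

€56.87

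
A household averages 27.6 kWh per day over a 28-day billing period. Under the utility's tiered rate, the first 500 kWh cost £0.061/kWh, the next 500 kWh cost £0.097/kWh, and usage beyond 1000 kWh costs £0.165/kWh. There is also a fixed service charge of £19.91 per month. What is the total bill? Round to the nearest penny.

£76.87

Usage = 27.6 kWh/day × 28 days = 772.8 kWh
First 500 kWh × £0.061 = £30.50
Next 272.8 kWh × £0.097 = £26.46
Remaining tier: 0 kWh (not reached)
Energy charge = £56.96; + service £19.91 = £76.87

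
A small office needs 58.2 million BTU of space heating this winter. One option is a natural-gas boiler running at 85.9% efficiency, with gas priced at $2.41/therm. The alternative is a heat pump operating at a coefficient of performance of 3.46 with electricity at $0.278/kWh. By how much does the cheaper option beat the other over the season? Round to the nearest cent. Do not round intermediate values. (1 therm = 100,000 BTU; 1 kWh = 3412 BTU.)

$262.34

Heat load = 58.2 × 10⁶ BTU = 58,200,000 BTU
Gas: input = 58,200,000 / 0.859 = 67,753,201 BTU = 677.5 therm → 677.5 × $2.41 = $1,632.85
Heat pump: 58,200,000 BTU / 3412 = 17,060 kWh heat; / 3.46 = 4,930 kWh in → × $0.278 = $1,370.51
Difference = |$1,632.85 − $1,370.51| = $262.34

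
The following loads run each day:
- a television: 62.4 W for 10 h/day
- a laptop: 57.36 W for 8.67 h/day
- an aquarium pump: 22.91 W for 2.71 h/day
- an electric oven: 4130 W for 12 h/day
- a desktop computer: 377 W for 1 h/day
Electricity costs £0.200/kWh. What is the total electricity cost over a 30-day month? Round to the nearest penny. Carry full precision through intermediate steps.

television: 62.4 W × 10 h × 30 d = 18,720 Wh = 18.72 kWh
laptop: 57.36 W × 8.67 h × 30 d = 14,919 Wh = 14.92 kWh
aquarium pump: 22.91 W × 2.71 h × 30 d = 1,863 Wh = 1.863 kWh
electric oven: 4130 W × 12 h × 30 d = 1,486,800 Wh = 1,487 kWh
desktop computer: 377 W × 1 h × 30 d = 11,310 Wh = 11.31 kWh
Total energy = 18.72 + 14.92 + 1.863 + 1,487 + 11.31 = 1,534 kWh
Cost = 1,534 kWh × £0.200 = £306.72

£306.72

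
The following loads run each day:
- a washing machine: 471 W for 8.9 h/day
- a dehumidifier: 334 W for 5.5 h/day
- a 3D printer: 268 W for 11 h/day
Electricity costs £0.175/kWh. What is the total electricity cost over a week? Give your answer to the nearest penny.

washing machine: 471 W × 8.9 h × 7 d = 29,343 Wh = 29.34 kWh
dehumidifier: 334 W × 5.5 h × 7 d = 12,859 Wh = 12.86 kWh
3D printer: 268 W × 11 h × 7 d = 20,636 Wh = 20.64 kWh
Total energy = 29.34 + 12.86 + 20.64 = 62.84 kWh
Cost = 62.84 kWh × £0.175 = £11.00

£11.00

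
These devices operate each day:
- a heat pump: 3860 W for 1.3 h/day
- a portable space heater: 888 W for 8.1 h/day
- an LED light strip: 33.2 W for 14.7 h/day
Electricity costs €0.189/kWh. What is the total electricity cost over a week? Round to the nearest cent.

€16.80

heat pump: 3860 W × 1.3 h × 7 d = 35,126 Wh = 35.13 kWh
portable space heater: 888 W × 8.1 h × 7 d = 50,350 Wh = 50.35 kWh
LED light strip: 33.2 W × 14.7 h × 7 d = 3,416 Wh = 3.416 kWh
Total energy = 35.13 + 50.35 + 3.416 = 88.89 kWh
Cost = 88.89 kWh × €0.189 = €16.80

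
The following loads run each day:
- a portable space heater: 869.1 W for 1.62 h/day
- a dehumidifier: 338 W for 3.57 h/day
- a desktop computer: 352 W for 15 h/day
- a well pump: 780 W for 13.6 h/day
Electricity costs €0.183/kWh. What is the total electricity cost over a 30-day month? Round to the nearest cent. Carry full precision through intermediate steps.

€101.58

portable space heater: 869.1 W × 1.62 h × 30 d = 42,238 Wh = 42.24 kWh
dehumidifier: 338 W × 3.57 h × 30 d = 36,200 Wh = 36.2 kWh
desktop computer: 352 W × 15 h × 30 d = 158,400 Wh = 158.4 kWh
well pump: 780 W × 13.6 h × 30 d = 318,240 Wh = 318.2 kWh
Total energy = 42.24 + 36.2 + 158.4 + 318.2 = 555.1 kWh
Cost = 555.1 kWh × €0.183 = €101.58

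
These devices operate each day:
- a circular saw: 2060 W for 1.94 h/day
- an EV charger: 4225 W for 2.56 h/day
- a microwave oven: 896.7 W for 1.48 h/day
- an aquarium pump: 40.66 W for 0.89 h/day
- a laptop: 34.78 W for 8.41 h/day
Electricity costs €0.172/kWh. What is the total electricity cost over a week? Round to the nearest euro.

€20

circular saw: 2060 W × 1.94 h × 7 d = 27,975 Wh = 27.97 kWh
EV charger: 4225 W × 2.56 h × 7 d = 75,712 Wh = 75.71 kWh
microwave oven: 896.7 W × 1.48 h × 7 d = 9,290 Wh = 9.29 kWh
aquarium pump: 40.66 W × 0.89 h × 7 d = 253 Wh = 0.2533 kWh
laptop: 34.78 W × 8.41 h × 7 d = 2,047 Wh = 2.047 kWh
Total energy = 27.97 + 75.71 + 9.29 + 0.2533 + 2.047 = 115.3 kWh
Cost = 115.3 kWh × €0.172 = €19.83 ≈ €20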